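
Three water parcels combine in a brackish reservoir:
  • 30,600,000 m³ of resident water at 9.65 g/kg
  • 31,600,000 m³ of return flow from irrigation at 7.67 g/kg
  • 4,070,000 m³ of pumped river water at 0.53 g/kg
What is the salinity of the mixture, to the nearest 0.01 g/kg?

Weighted by volume,
salt = 30,600,000×9.65 + 31,600,000×7.67 + 4,070,000×0.53 = 295,290,000 + 242,372,000 + 2,157,100 = 539,819,100
volume = 30,600,000 + 31,600,000 + 4,070,000 = 66,270,000 m³
S = 539,819,100 / 66,270,000 = 8.1458 g/kg

8.15 g/kg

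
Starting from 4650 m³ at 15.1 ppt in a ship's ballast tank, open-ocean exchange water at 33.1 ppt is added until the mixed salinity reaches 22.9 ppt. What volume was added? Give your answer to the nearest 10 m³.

Salt balance: 4,650×15.1 + V×33.1 = (4,650+V)×22.9
70,215 + 33.1V = 106,485 + 22.9V
36,270 = 10.2V
V = 3,555.88 m³

3560 m³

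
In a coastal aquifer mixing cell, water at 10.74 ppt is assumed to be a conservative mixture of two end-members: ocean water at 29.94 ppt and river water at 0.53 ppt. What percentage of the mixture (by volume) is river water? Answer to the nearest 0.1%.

Let f be the freshwater fraction. Salt balance per unit volume:
f×0.53 + (1−f)×29.94 = 10.74
f = (29.94 − 10.74) / (29.94 − 0.53) = 19.2/29.41 = 0.6528

65.3%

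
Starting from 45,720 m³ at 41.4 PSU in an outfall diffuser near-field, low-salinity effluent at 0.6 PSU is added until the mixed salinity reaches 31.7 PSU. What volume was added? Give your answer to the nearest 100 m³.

Salt balance: 45,720×41.4 + V×0.6 = (45,720+V)×31.7
1,892,808 + 0.6V = 1,449,324 + 31.7V
443,484 = 31.1V
V = 14,259.94 m³

14300 m³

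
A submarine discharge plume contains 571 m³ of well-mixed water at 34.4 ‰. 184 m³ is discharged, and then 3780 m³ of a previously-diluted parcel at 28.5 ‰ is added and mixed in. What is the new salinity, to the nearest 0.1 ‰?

29.0 ‰

Remaining after removal: 387 m³ at 34.4 ‰ (salt = 13,312.8)
After addition: salt = 13,312.8 + 3,780×28.5 = 121,042.8; volume = 4,167 m³
S = 121,042.8 / 4,167 = 29.0479 ‰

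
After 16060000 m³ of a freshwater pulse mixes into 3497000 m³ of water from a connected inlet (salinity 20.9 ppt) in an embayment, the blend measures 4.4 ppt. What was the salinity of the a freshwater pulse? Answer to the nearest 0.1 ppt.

Salt balance: 3,497,000×20.9 + 16,060,000×S = 19,557,000×4.4
73,087,300 + 16,060,000·S = 86,050,800
S = (86,050,800 − 73,087,300) / 16,060,000 = 0.8072 ppt

0.8 ppt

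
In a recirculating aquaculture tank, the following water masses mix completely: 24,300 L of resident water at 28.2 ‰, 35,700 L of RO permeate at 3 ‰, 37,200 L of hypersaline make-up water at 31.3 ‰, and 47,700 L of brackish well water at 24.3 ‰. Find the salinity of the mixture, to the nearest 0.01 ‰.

21.50 ‰

Weighted by volume,
salt = 24,300×28.2 + 35,700×3 + 37,200×31.3 + 47,700×24.3 = 685,260 + 107,100 + 1,164,360 + 1,159,110 = 3,115,830
volume = 24,300 + 35,700 + 37,200 + 47,700 = 144,900 L
S = 3,115,830 / 144,900 = 21.5033 ‰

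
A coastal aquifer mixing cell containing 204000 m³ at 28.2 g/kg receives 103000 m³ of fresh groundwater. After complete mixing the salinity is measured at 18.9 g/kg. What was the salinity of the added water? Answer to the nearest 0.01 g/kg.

0.48 g/kg

Salt balance: 204,000×28.2 + 103,000×S = 307,000×18.9
5,752,800 + 103,000·S = 5,802,300
S = (5,802,300 − 5,752,800) / 103,000 = 0.4806 g/kg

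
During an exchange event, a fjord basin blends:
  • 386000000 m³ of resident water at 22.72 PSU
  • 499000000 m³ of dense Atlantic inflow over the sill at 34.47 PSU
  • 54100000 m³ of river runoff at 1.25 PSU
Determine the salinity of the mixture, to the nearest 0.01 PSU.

27.73 PSU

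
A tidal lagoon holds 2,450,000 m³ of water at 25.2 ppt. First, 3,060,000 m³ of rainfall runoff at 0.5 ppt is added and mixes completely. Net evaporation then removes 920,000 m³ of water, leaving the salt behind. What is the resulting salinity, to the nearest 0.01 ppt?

13.78 ppt

After mixing: salt = 2,450,000×25.2 + 3,060,000×0.5 = 63,270,000; volume = 5,510,000 m³
After evaporation: salt unchanged = 63,270,000; volume = 5,510,000 − 920,000 = 4,590,000 m³
S = 63,270,000 / 4,590,000 = 13.7843 ppt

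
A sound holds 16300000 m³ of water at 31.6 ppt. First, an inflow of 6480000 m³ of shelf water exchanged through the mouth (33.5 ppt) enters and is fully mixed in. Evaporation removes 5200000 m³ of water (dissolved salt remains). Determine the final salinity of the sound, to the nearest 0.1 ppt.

After mixing: salt = 16,300,000×31.6 + 6,480,000×33.5 = 732,160,000; volume = 22,780,000 m³
After evaporation: salt unchanged = 732,160,000; volume = 22,780,000 − 5,200,000 = 17,580,000 m³
S = 732,160,000 / 17,580,000 = 41.6473 ppt

41.6 ppt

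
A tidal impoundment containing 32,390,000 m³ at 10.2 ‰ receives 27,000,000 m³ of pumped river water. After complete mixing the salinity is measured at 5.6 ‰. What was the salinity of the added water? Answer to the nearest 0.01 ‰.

Salt balance: 32,390,000×10.2 + 27,000,000×S = 59,390,000×5.6
330,378,000 + 27,000,000·S = 332,584,000
S = (332,584,000 − 330,378,000) / 27,000,000 = 0.0817 ‰

0.08 ‰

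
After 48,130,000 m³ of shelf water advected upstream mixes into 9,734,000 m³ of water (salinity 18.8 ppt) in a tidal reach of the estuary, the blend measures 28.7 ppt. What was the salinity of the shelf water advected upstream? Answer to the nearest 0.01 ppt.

Salt balance: 9,734,000×18.8 + 48,130,000×S = 57,864,000×28.7
182,999,200 + 48,130,000·S = 1,660,696,800
S = (1,660,696,800 − 182,999,200) / 48,130,000 = 30.7022 ppt

30.70 ppt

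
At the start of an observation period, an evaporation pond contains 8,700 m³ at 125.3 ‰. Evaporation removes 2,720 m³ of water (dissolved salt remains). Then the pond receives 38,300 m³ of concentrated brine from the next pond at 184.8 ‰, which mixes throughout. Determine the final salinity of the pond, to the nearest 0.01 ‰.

184.46 ‰

After evaporation: salt = 8,700×125.3 = 1,090,110; volume = 8,700 − 2,720 = 5,980 m³
After mixing: salt = 1,090,110 + 38,300×184.8 = 8,167,950; volume = 5,980 + 38,300 = 44,280 m³
S = 8,167,950 / 44,280 = 184.4614 ‰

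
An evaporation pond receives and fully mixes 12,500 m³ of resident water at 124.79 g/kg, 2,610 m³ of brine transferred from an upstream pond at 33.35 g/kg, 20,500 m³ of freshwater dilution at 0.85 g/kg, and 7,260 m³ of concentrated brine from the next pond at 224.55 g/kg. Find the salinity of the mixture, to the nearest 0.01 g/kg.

76.85 g/kg

Salt balance:
salt = 12,500×124.79 + 2,610×33.35 + 20,500×0.85 + 7,260×224.55 = 1,559,875 + 87,043.5 + 17,425 + 1,630,233 = 3,294,576.5
volume = 12,500 + 2,610 + 20,500 + 7,260 = 42,870 m³
S = 3,294,576.5 / 42,870 = 76.8504 g/kg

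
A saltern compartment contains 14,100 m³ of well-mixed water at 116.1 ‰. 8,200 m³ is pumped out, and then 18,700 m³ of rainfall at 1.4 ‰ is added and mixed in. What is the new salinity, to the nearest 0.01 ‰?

28.91 ‰

Remaining after removal: 5,900 m³ at 116.1 ‰ (salt = 684,990)
After addition: salt = 684,990 + 18,700×1.4 = 711,170; volume = 24,600 m³
S = 711,170 / 24,600 = 28.9093 ‰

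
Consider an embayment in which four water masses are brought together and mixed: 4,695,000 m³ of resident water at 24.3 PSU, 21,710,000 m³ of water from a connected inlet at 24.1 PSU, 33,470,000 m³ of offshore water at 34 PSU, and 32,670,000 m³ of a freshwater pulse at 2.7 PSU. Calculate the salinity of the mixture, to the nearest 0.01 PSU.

Mass of salt is conserved:
salt = 4,695,000×24.3 + 21,710,000×24.1 + 33,470,000×34 + 32,670,000×2.7 = 114,088,500 + 523,211,000 + 1,137,980,000 + 88,209,000 = 1,863,488,500
volume = 4,695,000 + 21,710,000 + 33,470,000 + 32,670,000 = 92,545,000 m³
S = 1,863,488,500 / 92,545,000 = 20.136 PSU

20.14 PSU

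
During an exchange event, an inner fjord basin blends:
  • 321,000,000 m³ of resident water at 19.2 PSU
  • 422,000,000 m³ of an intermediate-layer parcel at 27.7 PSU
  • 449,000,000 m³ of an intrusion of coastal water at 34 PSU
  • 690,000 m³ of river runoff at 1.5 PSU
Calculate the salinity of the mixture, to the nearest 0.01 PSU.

27.77 PSU

Salt balance:
salt = 321,000,000×19.2 + 422,000,000×27.7 + 449,000,000×34 + 690,000×1.5 = 6,163,200,000 + 11,689,400,000 + 15,266,000,000 + 1,035,000 = 33,119,635,000
volume = 321,000,000 + 422,000,000 + 449,000,000 + 690,000 = 1,192,690,000 m³
S = 33,119,635,000 / 1,192,690,000 = 27.7689 PSU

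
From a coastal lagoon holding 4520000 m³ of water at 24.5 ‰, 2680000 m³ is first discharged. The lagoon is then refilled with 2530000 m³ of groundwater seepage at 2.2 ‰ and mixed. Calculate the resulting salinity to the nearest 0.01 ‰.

Remaining after removal: 1,840,000 m³ at 24.5 ‰ (salt = 45,080,000)
After addition: salt = 45,080,000 + 2,530,000×2.2 = 50,646,000; volume = 4,370,000 m³
S = 50,646,000 / 4,370,000 = 11.5895 ‰

11.59 ‰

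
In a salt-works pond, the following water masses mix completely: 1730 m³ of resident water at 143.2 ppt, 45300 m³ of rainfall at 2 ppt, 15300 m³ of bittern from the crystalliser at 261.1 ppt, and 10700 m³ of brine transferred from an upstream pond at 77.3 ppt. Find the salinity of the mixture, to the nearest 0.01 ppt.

Total salt / total volume:
salt = 1,730×143.2 + 45,300×2 + 15,300×261.1 + 10,700×77.3 = 247,736 + 90,600 + 3,994,830 + 827,110 = 5,160,276
volume = 1,730 + 45,300 + 15,300 + 10,700 = 73,030 m³
S = 5,160,276 / 73,030 = 70.6597 ppt

70.66 ppt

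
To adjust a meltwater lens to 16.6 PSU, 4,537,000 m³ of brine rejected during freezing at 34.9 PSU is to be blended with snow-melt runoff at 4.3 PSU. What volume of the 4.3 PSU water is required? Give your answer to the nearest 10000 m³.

Salt balance: 4,537,000×34.9 + V×4.3 = (4,537,000+V)×16.6
158,341,300 + 4.3V = 75,314,200 + 16.6V
83,027,100 = 12.3V
V = 6,750,170.73 m³

6750000 m³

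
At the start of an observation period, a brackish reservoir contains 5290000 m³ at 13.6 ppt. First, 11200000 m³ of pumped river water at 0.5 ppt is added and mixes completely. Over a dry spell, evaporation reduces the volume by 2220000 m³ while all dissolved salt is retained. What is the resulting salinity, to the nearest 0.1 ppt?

5.4 ppt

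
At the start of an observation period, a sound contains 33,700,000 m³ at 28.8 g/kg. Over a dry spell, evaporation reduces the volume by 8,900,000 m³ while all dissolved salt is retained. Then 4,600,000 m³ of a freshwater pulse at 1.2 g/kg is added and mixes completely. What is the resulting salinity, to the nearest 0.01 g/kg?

33.20 g/kg

After evaporation: salt = 33,700,000×28.8 = 970,560,000; volume = 33,700,000 − 8,900,000 = 24,800,000 m³
After mixing: salt = 970,560,000 + 4,600,000×1.2 = 976,080,000; volume = 24,800,000 + 4,600,000 = 29,400,000 m³
S = 976,080,000 / 29,400,000 = 33.2 g/kg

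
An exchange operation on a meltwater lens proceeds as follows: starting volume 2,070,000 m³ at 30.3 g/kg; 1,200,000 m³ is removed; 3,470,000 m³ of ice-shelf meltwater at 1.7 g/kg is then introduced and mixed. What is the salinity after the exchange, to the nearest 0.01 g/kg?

7.43 g/kg

Remaining after removal: 870,000 m³ at 30.3 g/kg (salt = 26,361,000)
After addition: salt = 26,361,000 + 3,470,000×1.7 = 32,260,000; volume = 4,340,000 m³
S = 32,260,000 / 4,340,000 = 7.4332 g/kg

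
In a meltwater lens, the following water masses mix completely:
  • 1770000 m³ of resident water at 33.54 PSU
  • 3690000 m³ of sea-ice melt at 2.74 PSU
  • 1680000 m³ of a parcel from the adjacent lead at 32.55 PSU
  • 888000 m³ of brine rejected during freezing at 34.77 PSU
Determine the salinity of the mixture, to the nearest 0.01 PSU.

By conservation of dissolved salt,
salt = 1,770,000×33.54 + 3,690,000×2.74 + 1,680,000×32.55 + 888,000×34.77 = 59,365,800 + 10,110,600 + 54,684,000 + 30,875,760 = 155,036,160
volume = 1,770,000 + 3,690,000 + 1,680,000 + 888,000 = 8,028,000 m³
S = 155,036,160 / 8,028,000 = 19.3119 PSU

19.31 PSU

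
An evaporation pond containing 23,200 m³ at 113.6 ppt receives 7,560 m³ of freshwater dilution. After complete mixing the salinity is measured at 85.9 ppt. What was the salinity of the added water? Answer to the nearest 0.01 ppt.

Salt balance: 23,200×113.6 + 7,560×S = 30,760×85.9
2,635,520 + 7,560·S = 2,642,284
S = (2,642,284 − 2,635,520) / 7,560 = 0.8947 ppt

0.89 ppt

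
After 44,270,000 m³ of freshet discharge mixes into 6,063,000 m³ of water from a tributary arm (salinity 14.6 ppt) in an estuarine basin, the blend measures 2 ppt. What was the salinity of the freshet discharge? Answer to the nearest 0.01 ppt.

0.27 ppt

Salt balance: 6,063,000×14.6 + 44,270,000×S = 50,333,000×2
88,519,800 + 44,270,000·S = 100,666,000
S = (100,666,000 − 88,519,800) / 44,270,000 = 0.2744 ppt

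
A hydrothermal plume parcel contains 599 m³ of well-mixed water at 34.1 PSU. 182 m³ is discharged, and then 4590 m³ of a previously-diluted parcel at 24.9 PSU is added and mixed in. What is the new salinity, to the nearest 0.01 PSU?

25.67 PSU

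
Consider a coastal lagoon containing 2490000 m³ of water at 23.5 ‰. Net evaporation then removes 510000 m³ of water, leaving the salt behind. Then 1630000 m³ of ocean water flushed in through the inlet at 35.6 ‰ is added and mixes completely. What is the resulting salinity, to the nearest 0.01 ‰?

32.28 ‰

After evaporation: salt = 2,490,000×23.5 = 58,515,000; volume = 2,490,000 − 510,000 = 1,980,000 m³
After mixing: salt = 58,515,000 + 1,630,000×35.6 = 116,543,000; volume = 1,980,000 + 1,630,000 = 3,610,000 m³
S = 116,543,000 / 3,610,000 = 32.2834 ‰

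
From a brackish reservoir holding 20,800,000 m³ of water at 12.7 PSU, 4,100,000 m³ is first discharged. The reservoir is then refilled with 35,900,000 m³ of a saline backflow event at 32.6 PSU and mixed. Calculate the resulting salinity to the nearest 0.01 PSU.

Remaining after removal: 16,700,000 m³ at 12.7 PSU (salt = 212,090,000)
After addition: salt = 212,090,000 + 35,900,000×32.6 = 1,382,430,000; volume = 52,600,000 m³
S = 1,382,430,000 / 52,600,000 = 26.2819 PSU

26.28 PSU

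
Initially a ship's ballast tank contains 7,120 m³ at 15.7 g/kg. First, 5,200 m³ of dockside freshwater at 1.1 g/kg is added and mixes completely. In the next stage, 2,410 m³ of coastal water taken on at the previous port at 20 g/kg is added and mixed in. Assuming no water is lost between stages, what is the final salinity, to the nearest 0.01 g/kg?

By conservation of dissolved salt,
Initial salt = 7,120×15.7 = 111,784
After stage 1: salt = 111,784 + 5,200×1.1 = 117,504; volume = 12,320 m³; S = 9.538 g/kg
After stage 2: salt = 117,504 + 2,410×20 = 165,704; volume = 14,730 m³
S = 165,704 / 14,730 = 11.2494 g/kg

11.25 g/kg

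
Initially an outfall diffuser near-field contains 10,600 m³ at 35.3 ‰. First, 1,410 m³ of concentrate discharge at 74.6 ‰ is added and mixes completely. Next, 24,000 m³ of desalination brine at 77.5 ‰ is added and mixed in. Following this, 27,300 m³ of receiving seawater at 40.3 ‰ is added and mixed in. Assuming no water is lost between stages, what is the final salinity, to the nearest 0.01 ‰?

54.33 ‰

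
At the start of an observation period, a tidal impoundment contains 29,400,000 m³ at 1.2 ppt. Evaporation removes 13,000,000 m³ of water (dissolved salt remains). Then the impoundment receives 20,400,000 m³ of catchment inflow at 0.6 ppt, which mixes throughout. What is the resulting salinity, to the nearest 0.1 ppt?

1.3 ppt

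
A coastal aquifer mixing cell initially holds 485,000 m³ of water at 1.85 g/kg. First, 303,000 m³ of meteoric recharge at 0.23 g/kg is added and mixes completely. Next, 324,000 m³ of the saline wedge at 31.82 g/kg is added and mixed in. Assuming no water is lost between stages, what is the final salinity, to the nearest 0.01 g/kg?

Salt balance:
Initial salt = 485,000×1.85 = 897,250
After stage 1: salt = 897,250 + 303,000×0.23 = 966,940; volume = 788,000 m³; S = 1.227 g/kg
After stage 2: salt = 966,940 + 324,000×31.82 = 11,276,620; volume = 1,112,000 m³
S = 11,276,620 / 1,112,000 = 10.1408 g/kg

10.14 g/kg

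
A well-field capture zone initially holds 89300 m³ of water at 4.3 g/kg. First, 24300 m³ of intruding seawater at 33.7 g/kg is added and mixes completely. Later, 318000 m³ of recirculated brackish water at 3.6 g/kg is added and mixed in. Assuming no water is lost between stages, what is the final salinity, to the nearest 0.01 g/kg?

5.44 g/kg

Weighted by volume,
Initial salt = 89,300×4.3 = 383,990
After stage 1: salt = 383,990 + 24,300×33.7 = 1,202,900; volume = 113,600 m³; S = 10.589 g/kg
After stage 2: salt = 1,202,900 + 318,000×3.6 = 2,347,700; volume = 431,600 m³
S = 2,347,700 / 431,600 = 5.4395 g/kg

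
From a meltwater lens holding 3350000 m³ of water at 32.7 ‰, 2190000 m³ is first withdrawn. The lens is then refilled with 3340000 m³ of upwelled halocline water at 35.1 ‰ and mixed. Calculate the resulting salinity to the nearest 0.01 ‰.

Remaining after removal: 1,160,000 m³ at 32.7 ‰ (salt = 37,932,000)
After addition: salt = 37,932,000 + 3,340,000×35.1 = 155,166,000; volume = 4,500,000 m³
S = 155,166,000 / 4,500,000 = 34.4813 ‰

34.48 ‰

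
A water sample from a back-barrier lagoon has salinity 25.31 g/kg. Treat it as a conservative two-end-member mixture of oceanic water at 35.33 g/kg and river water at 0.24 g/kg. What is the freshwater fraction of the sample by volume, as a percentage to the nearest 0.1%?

28.6%

Let f be the freshwater fraction. Salt balance per unit volume:
f×0.24 + (1−f)×35.33 = 25.31
f = (35.33 − 25.31) / (35.33 − 0.24) = 10.02/35.09 = 0.2856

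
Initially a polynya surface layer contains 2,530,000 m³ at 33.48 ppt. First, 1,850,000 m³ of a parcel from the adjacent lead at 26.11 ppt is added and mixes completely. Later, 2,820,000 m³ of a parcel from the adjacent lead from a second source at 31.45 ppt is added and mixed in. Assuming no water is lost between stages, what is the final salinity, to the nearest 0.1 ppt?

Conserving salt mass:
Initial salt = 2,530,000×33.48 = 84,704,400
After stage 1: salt = 84,704,400 + 1,850,000×26.11 = 133,007,900; volume = 4,380,000 m³; S = 30.367 ppt
After stage 2: salt = 133,007,900 + 2,820,000×31.45 = 221,696,900; volume = 7,200,000 m³
S = 221,696,900 / 7,200,000 = 30.7912 ppt

30.8 ppt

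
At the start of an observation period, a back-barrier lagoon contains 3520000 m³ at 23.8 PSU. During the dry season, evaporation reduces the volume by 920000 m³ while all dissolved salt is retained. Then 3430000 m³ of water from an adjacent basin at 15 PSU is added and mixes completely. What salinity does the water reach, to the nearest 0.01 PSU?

After evaporation: salt = 3,520,000×23.8 = 83,776,000; volume = 3,520,000 − 920,000 = 2,600,000 m³
After mixing: salt = 83,776,000 + 3,430,000×15 = 135,226,000; volume = 2,600,000 + 3,430,000 = 6,030,000 m³
S = 135,226,000 / 6,030,000 = 22.4255 PSU

22.43 PSU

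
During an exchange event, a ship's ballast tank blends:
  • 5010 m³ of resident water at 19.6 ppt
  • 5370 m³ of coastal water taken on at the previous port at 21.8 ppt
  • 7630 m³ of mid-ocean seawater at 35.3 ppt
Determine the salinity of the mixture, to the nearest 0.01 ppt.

26.91 ppt

Weighted by volume,
salt = 5,010×19.6 + 5,370×21.8 + 7,630×35.3 = 98,196 + 117,066 + 269,339 = 484,601
volume = 5,010 + 5,370 + 7,630 = 18,010 m³
S = 484,601 / 18,010 = 26.9073 ppt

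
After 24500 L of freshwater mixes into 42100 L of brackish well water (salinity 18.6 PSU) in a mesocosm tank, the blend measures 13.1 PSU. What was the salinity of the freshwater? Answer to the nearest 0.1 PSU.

Salt balance: 42,100×18.6 + 24,500×S = 66,600×13.1
783,060 + 24,500·S = 872,460
S = (872,460 − 783,060) / 24,500 = 3.649 PSU

3.6 PSU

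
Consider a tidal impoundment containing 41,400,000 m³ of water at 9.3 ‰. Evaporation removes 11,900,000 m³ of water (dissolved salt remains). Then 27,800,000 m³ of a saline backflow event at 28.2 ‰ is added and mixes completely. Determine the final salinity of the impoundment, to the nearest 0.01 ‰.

After evaporation: salt = 41,400,000×9.3 = 385,020,000; volume = 41,400,000 − 11,900,000 = 29,500,000 m³
After mixing: salt = 385,020,000 + 27,800,000×28.2 = 1,168,980,000; volume = 29,500,000 + 27,800,000 = 57,300,000 m³
S = 1,168,980,000 / 57,300,000 = 20.401 ‰

20.40 ‰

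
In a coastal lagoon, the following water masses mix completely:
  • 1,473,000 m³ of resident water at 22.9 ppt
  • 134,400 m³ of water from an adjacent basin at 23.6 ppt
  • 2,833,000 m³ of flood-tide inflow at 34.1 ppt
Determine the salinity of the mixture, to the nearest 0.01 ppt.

Salt balance:
salt = 1,473,000×22.9 + 134,400×23.6 + 2,833,000×34.1 = 33,731,700 + 3,171,840 + 96,605,300 = 133,508,840
volume = 1,473,000 + 134,400 + 2,833,000 = 4,440,400 m³
S = 133,508,840 / 4,440,400 = 30.0668 ppt

30.07 ppt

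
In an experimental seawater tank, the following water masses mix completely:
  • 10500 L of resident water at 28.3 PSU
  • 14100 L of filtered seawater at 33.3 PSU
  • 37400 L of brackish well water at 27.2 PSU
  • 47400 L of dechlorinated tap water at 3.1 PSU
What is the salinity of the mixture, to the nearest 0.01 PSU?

17.65 PSU

Total salt / total volume:
salt = 10,500×28.3 + 14,100×33.3 + 37,400×27.2 + 47,400×3.1 = 297,150 + 469,530 + 1,017,280 + 146,940 = 1,930,900
volume = 10,500 + 14,100 + 37,400 + 47,400 = 109,400 L
S = 1,930,900 / 109,400 = 17.6499 PSU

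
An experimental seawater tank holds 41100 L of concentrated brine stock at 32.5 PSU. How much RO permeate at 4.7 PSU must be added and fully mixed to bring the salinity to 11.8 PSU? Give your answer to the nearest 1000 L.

120000 L

Salt balance: 41,100×32.5 + V×4.7 = (41,100+V)×11.8
1,335,750 + 4.7V = 484,980 + 11.8V
850,770 = 7.1V
V = 119,826.76 L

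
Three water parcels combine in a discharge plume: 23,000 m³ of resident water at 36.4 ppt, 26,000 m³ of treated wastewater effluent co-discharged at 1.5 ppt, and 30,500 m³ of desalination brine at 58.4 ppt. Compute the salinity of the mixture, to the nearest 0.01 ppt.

Weighted by volume,
salt = 23,000×36.4 + 26,000×1.5 + 30,500×58.4 = 837,200 + 39,000 + 1,781,200 = 2,657,400
volume = 23,000 + 26,000 + 30,500 = 79,500 m³
S = 2,657,400 / 79,500 = 33.4264 ppt

33.43 ppt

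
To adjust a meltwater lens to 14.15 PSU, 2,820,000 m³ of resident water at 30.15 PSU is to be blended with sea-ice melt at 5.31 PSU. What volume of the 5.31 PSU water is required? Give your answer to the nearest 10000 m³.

5100000 m³

Salt balance: 2,820,000×30.15 + V×5.31 = (2,820,000+V)×14.15
85,023,000 + 5.31V = 39,903,000 + 14.15V
45,120,000 = 8.84V
V = 5,104,072.4 m³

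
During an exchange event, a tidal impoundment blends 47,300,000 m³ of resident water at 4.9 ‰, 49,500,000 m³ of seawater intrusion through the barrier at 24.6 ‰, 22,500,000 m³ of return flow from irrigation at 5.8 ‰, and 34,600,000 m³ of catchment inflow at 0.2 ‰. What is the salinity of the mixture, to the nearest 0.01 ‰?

10.31 ‰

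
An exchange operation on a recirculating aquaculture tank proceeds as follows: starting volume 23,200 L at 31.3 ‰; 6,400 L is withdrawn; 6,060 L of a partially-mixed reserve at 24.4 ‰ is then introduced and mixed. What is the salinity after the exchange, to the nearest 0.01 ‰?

29.47 ‰

Remaining after removal: 16,800 L at 31.3 ‰ (salt = 525,840)
After addition: salt = 525,840 + 6,060×24.4 = 673,704; volume = 22,860 L
S = 673,704 / 22,860 = 29.4709 ‰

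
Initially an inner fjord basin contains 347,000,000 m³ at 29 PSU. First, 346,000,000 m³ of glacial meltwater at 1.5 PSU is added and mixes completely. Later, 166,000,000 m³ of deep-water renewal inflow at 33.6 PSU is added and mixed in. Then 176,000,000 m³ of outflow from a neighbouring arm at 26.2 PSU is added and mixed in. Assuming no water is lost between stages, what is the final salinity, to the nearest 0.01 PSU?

By conservation of dissolved salt,
Initial salt = 347,000,000×29 = 10,063,000,000
After stage 1: salt = 10,063,000,000 + 346,000,000×1.5 = 10,582,000,000; volume = 693,000,000 m³; S = 15.27 PSU
After stage 2: salt = 10,582,000,000 + 166,000,000×33.6 = 16,159,600,000; volume = 859,000,000 m³; S = 18.812 PSU
After stage 3: salt = 16,159,600,000 + 176,000,000×26.2 = 20,770,800,000; volume = 1,035,000,000 m³
S = 20,770,800,000 / 1,035,000,000 = 20.0684 PSU

20.07 PSU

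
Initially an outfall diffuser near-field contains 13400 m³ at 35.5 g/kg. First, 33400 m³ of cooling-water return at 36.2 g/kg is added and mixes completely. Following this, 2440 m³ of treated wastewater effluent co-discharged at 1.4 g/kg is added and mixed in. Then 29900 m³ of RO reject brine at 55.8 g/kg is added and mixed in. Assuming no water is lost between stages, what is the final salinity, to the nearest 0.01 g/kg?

42.41 g/kg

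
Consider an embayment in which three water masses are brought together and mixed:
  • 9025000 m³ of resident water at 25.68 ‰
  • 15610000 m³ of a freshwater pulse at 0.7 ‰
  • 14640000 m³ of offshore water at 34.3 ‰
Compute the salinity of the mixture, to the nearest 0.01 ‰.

18.96 ‰

Weighted by volume,
salt = 9,025,000×25.68 + 15,610,000×0.7 + 14,640,000×34.3 = 231,762,000 + 10,927,000 + 502,152,000 = 744,841,000
volume = 9,025,000 + 15,610,000 + 14,640,000 = 39,275,000 m³
S = 744,841,000 / 39,275,000 = 18.9648 ‰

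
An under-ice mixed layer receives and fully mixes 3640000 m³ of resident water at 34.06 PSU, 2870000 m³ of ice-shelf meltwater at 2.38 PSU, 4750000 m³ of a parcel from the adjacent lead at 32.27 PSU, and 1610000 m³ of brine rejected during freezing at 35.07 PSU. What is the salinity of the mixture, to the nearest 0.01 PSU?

26.46 PSU

Salt balance:
salt = 3,640,000×34.06 + 2,870,000×2.38 + 4,750,000×32.27 + 1,610,000×35.07 = 123,978,400 + 6,830,600 + 153,282,500 + 56,462,700 = 340,554,200
volume = 3,640,000 + 2,870,000 + 4,750,000 + 1,610,000 = 12,870,000 m³
S = 340,554,200 / 12,870,000 = 26.4611 PSU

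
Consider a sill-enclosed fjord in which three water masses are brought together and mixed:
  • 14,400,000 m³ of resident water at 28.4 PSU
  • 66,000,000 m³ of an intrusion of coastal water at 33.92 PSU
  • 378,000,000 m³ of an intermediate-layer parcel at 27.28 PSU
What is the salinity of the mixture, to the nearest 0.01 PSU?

Weighted by volume,
salt = 14,400,000×28.4 + 66,000,000×33.92 + 378,000,000×27.28 = 408,960,000 + 2,238,720,000 + 10,311,840,000 = 12,959,520,000
volume = 14,400,000 + 66,000,000 + 378,000,000 = 458,400,000 m³
S = 12,959,520,000 / 458,400,000 = 28.2712 PSU

28.27 PSU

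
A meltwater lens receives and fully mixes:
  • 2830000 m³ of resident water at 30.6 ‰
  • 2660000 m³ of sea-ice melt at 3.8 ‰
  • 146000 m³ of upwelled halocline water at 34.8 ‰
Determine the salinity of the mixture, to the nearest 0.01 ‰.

18.06 ‰

Mass of salt is conserved:
salt = 2,830,000×30.6 + 2,660,000×3.8 + 146,000×34.8 = 86,598,000 + 10,108,000 + 5,080,800 = 101,786,800
volume = 2,830,000 + 2,660,000 + 146,000 = 5,636,000 m³
S = 101,786,800 / 5,636,000 = 18.0601 ‰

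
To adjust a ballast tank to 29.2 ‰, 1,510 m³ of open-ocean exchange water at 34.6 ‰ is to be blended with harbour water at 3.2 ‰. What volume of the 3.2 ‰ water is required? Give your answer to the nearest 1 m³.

Salt balance: 1,510×34.6 + V×3.2 = (1,510+V)×29.2
52,246 + 3.2V = 44,092 + 29.2V
8,154 = 26V
V = 313.62 m³

314 m³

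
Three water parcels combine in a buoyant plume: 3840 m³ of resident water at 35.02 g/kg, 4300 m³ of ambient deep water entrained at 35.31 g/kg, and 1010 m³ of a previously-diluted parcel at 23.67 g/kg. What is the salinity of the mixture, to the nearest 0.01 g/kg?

33.90 g/kg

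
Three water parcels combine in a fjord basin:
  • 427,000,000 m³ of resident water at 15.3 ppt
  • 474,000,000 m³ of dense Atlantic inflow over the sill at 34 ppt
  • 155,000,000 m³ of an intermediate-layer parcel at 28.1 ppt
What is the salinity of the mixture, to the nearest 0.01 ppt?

Mass of salt is conserved:
salt = 427,000,000×15.3 + 474,000,000×34 + 155,000,000×28.1 = 6,533,100,000 + 16,116,000,000 + 4,355,500,000 = 27,004,600,000
volume = 427,000,000 + 474,000,000 + 155,000,000 = 1,056,000,000 m³
S = 27,004,600,000 / 1,056,000,000 = 25.5725 ppt

25.57 ppt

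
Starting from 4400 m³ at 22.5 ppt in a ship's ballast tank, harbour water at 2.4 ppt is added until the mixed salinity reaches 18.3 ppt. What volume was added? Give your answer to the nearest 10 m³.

Salt balance: 4,400×22.5 + V×2.4 = (4,400+V)×18.3
99,000 + 2.4V = 80,520 + 18.3V
18,480 = 15.9V
V = 1,162.26 m³

1160 m³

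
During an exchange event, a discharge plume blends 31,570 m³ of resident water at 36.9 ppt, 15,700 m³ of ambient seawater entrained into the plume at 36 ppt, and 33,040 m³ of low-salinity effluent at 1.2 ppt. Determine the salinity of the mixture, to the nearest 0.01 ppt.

Mass of salt is conserved:
salt = 31,570×36.9 + 15,700×36 + 33,040×1.2 = 1,164,933 + 565,200 + 39,648 = 1,769,781
volume = 31,570 + 15,700 + 33,040 = 80,310 m³
S = 1,769,781 / 80,310 = 22.0369 ppt

22.04 ppt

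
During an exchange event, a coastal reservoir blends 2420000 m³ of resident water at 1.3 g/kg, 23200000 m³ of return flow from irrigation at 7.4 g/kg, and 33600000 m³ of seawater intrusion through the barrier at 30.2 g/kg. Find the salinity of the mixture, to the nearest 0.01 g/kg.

20.09 g/kg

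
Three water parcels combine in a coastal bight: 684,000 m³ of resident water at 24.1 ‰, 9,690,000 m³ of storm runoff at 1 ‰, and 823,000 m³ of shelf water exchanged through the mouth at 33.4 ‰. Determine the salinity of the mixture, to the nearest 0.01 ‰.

Mass of salt is conserved:
salt = 684,000×24.1 + 9,690,000×1 + 823,000×33.4 = 16,484,400 + 9,690,000 + 27,488,200 = 53,662,600
volume = 684,000 + 9,690,000 + 823,000 = 11,197,000 m³
S = 53,662,600 / 11,197,000 = 4.7926 ‰

4.79 ‰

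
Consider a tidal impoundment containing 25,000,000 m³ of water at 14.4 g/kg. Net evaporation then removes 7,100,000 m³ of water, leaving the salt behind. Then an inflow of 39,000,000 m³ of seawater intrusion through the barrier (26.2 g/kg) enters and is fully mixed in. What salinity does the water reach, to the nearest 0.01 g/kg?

24.28 g/kg

After evaporation: salt = 25,000,000×14.4 = 360,000,000; volume = 25,000,000 − 7,100,000 = 17,900,000 m³
After mixing: salt = 360,000,000 + 39,000,000×26.2 = 1,381,800,000; volume = 17,900,000 + 39,000,000 = 56,900,000 m³
S = 1,381,800,000 / 56,900,000 = 24.2847 g/kg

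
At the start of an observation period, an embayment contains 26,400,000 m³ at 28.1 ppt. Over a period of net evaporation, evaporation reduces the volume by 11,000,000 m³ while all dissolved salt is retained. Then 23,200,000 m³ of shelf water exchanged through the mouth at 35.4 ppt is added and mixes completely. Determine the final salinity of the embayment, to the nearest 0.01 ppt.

40.50 ppt

After evaporation: salt = 26,400,000×28.1 = 741,840,000; volume = 26,400,000 − 11,000,000 = 15,400,000 m³
After mixing: salt = 741,840,000 + 23,200,000×35.4 = 1,563,120,000; volume = 15,400,000 + 23,200,000 = 38,600,000 m³
S = 1,563,120,000 / 38,600,000 = 40.4953 ppt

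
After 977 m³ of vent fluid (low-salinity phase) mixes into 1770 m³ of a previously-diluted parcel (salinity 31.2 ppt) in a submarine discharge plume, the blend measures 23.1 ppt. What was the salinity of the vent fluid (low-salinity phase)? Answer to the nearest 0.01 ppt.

Salt balance: 1,770×31.2 + 977×S = 2,747×23.1
55,224 + 977·S = 63,455.7
S = (63,455.7 − 55,224) / 977 = 8.4255 ppt

8.43 ppt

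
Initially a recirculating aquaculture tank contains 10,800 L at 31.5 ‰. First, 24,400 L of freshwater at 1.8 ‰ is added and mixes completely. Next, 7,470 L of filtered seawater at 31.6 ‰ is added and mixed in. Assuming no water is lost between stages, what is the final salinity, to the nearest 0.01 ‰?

14.53 ‰

Salt balance:
Initial salt = 10,800×31.5 = 340,200
After stage 1: salt = 340,200 + 24,400×1.8 = 384,120; volume = 35,200 L; S = 10.913 ‰
After stage 2: salt = 384,120 + 7,470×31.6 = 620,172; volume = 42,670 L
S = 620,172 / 42,670 = 14.5341 ‰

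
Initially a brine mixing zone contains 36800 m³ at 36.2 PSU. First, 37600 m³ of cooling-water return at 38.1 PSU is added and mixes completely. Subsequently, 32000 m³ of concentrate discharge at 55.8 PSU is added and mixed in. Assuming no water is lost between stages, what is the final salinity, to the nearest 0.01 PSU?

42.77 PSU

By conservation of dissolved salt,
Initial salt = 36,800×36.2 = 1,332,160
After stage 1: salt = 1,332,160 + 37,600×38.1 = 2,764,720; volume = 74,400 m³; S = 37.16 PSU
After stage 2: salt = 2,764,720 + 32,000×55.8 = 4,550,320; volume = 106,400 m³
S = 4,550,320 / 106,400 = 42.7662 PSU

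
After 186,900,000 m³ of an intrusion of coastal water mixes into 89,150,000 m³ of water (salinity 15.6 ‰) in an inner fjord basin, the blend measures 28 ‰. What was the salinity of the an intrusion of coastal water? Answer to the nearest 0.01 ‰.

Salt balance: 89,150,000×15.6 + 186,900,000×S = 276,050,000×28
1,390,740,000 + 186,900,000·S = 7,729,400,000
S = (7,729,400,000 − 1,390,740,000) / 186,900,000 = 33.9147 ‰

33.91 ‰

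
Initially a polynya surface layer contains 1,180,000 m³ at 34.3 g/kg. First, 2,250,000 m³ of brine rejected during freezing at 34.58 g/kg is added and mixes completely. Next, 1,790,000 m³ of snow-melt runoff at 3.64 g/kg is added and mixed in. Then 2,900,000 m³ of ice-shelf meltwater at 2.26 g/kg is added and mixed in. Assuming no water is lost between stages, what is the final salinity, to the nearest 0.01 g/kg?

Conserving salt mass:
Initial salt = 1,180,000×34.3 = 40,474,000
After stage 1: salt = 40,474,000 + 2,250,000×34.58 = 118,279,000; volume = 3,430,000 m³; S = 34.484 g/kg
After stage 2: salt = 118,279,000 + 1,790,000×3.64 = 124,794,600; volume = 5,220,000 m³; S = 23.907 g/kg
After stage 3: salt = 124,794,600 + 2,900,000×2.26 = 131,348,600; volume = 8,120,000 m³
S = 131,348,600 / 8,120,000 = 16.1759 g/kg

16.18 g/kg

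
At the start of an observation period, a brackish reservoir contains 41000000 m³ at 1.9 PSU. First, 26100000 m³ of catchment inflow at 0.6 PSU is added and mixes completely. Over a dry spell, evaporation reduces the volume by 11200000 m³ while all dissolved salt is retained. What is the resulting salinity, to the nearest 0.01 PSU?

After mixing: salt = 41,000,000×1.9 + 26,100,000×0.6 = 93,560,000; volume = 67,100,000 m³
After evaporation: salt unchanged = 93,560,000; volume = 67,100,000 − 11,200,000 = 55,900,000 m³
S = 93,560,000 / 55,900,000 = 1.6737 PSU

1.67 PSU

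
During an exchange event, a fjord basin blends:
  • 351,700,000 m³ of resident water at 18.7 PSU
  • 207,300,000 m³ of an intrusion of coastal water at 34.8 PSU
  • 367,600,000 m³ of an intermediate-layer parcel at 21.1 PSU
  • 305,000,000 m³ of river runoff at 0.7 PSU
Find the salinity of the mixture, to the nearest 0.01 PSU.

17.67 PSU

Total salt / total volume:
salt = 351,700,000×18.7 + 207,300,000×34.8 + 367,600,000×21.1 + 305,000,000×0.7 = 6,576,790,000 + 7,214,040,000 + 7,756,360,000 + 213,500,000 = 21,760,690,000
volume = 351,700,000 + 207,300,000 + 367,600,000 + 305,000,000 = 1,231,600,000 m³
S = 21,760,690,000 / 1,231,600,000 = 17.6686 PSU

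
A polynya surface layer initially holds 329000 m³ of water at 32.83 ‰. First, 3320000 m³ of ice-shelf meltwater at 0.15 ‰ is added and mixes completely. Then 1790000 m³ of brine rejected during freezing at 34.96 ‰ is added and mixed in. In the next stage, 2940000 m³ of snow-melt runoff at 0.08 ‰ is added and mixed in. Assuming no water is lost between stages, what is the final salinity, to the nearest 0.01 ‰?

8.85 ‰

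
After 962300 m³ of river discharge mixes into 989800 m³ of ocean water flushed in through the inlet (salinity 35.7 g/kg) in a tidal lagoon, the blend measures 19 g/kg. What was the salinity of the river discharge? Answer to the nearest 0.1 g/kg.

1.8 g/kg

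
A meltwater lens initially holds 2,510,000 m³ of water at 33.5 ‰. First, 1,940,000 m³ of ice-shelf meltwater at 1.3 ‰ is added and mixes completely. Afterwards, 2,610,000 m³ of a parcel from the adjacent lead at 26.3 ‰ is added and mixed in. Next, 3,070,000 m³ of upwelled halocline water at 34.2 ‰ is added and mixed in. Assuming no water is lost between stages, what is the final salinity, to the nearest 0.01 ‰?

25.69 ‰

Weighted by volume,
Initial salt = 2,510,000×33.5 = 84,085,000
After stage 1: salt = 84,085,000 + 1,940,000×1.3 = 86,607,000; volume = 4,450,000 m³; S = 19.462 ‰
After stage 2: salt = 86,607,000 + 2,610,000×26.3 = 155,250,000; volume = 7,060,000 m³; S = 21.99 ‰
After stage 3: salt = 155,250,000 + 3,070,000×34.2 = 260,244,000; volume = 10,130,000 m³
S = 260,244,000 / 10,130,000 = 25.6904 ‰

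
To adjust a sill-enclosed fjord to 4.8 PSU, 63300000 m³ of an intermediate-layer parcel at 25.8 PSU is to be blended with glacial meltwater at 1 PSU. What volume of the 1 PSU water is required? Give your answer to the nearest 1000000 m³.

Salt balance: 63,300,000×25.8 + V×1 = (63,300,000+V)×4.8
1,633,140,000 + 1V = 303,840,000 + 4.8V
1,329,300,000 = 3.8V
V = 349,815,789.47 m³

350000000 m³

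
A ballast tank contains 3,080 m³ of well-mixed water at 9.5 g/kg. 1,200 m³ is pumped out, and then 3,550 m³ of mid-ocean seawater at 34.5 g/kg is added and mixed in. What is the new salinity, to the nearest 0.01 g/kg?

25.84 g/kg

Remaining after removal: 1,880 m³ at 9.5 g/kg (salt = 17,860)
After addition: salt = 17,860 + 3,550×34.5 = 140,335; volume = 5,430 m³
S = 140,335 / 5,430 = 25.8444 g/kg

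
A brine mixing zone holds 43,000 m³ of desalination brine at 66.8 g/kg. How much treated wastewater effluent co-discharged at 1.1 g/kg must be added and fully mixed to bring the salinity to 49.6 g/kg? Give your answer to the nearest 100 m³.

15200 m³

Salt balance: 43,000×66.8 + V×1.1 = (43,000+V)×49.6
2,872,400 + 1.1V = 2,132,800 + 49.6V
739,600 = 48.5V
V = 15,249.48 m³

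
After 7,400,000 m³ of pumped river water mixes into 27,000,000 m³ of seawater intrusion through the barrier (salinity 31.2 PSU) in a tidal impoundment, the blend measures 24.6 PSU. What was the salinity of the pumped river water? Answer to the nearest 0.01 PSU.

Salt balance: 27,000,000×31.2 + 7,400,000×S = 34,400,000×24.6
842,400,000 + 7,400,000·S = 846,240,000
S = (846,240,000 − 842,400,000) / 7,400,000 = 0.5189 PSU

0.52 PSU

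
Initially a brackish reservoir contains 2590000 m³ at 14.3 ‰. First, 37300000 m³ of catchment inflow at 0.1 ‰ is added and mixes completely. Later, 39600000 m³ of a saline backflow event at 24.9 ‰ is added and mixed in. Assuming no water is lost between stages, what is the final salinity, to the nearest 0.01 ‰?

Total salt / total volume:
Initial salt = 2,590,000×14.3 = 37,037,000
After stage 1: salt = 37,037,000 + 37,300,000×0.1 = 40,767,000; volume = 39,890,000 m³; S = 1.022 ‰
After stage 2: salt = 40,767,000 + 39,600,000×24.9 = 1,026,807,000; volume = 79,490,000 m³
S = 1,026,807,000 / 79,490,000 = 12.9174 ‰

12.92 ‰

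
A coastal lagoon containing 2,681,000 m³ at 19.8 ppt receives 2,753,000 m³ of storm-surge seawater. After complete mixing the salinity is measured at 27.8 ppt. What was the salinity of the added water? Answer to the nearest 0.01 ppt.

35.59 ppt

Salt balance: 2,681,000×19.8 + 2,753,000×S = 5,434,000×27.8
53,083,800 + 2,753,000·S = 151,065,200
S = (151,065,200 − 53,083,800) / 2,753,000 = 35.5908 ppt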